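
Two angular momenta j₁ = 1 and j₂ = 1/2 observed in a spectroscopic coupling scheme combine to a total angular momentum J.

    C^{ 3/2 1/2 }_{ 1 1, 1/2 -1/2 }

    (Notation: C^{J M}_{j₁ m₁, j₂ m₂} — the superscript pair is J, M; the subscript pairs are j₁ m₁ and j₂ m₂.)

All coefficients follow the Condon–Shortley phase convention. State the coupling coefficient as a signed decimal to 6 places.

+0.577350  (= +√(1/3))

√[4·0!2!1!/4! · 2!0!0!1!2!1!] = √(4/3)
  +(−1)^0/∏(0,0,0,0,2,1)! = 1/2  (running 1/2)
⟨..|..⟩ = √(4/3)·(1/2) = +0.577350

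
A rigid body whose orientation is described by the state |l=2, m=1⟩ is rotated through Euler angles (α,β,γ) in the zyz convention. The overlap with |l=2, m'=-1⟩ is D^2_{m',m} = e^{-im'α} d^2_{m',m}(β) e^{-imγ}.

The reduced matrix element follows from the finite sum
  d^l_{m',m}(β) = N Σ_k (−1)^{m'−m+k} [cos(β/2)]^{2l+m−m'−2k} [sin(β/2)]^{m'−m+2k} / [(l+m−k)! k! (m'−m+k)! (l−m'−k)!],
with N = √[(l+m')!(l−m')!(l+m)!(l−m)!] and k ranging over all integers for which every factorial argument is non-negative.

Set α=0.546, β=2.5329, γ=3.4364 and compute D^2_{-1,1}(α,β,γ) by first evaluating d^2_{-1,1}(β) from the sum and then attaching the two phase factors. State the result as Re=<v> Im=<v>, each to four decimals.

Re=0.5649 Im=0.1450

Split into d^2_{-1,1}(β=2.5329) × two z-phases.
Half-angle: c=0.299670, s=0.954043. N=√(1·6·6·1)=6.000000
k: max(0,(1)−(-1))=2 … min(2+(1),2−(-1))=3
  k=2: (−1)^0·6.0000/(2)·0.2997^2·0.9540^2 = +0.245212
  k=3: (−1)^1·6.0000/(6)·0.2997^0·0.9540^4 = -0.828461
d^2_{-1,1}(2.5329) = +0.245212 -0.828461 = -0.583248
D = (+0.854608+0.519273i)·(-0.583248)·(-0.956858+0.290556i) = +0.564944+0.144972i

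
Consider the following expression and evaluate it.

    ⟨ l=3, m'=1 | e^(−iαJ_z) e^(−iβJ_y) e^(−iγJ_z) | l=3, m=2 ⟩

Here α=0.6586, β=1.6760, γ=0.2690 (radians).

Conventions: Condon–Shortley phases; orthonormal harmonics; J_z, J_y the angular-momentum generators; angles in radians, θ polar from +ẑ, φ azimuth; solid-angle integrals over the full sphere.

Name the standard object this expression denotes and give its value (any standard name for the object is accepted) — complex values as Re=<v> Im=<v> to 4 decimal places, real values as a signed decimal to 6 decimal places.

This is a Wigner D-matrix element — the rotation-matrix element ⟨l m'| R(α,β,γ) |l m⟩ in the angular-momentum basis.
D^3_{1,2}(0.6586,1.6760,0.2690) = e^{-i·1·0.6586}·d^3_{1,2}(1.6760)·e^{-i·2·0.2690}. Compute d first:
c=cos(1.676000/2)=0.668951, s=sin(1.676000/2)=0.743307; N=√[24·2·120·1]=75.894664
k∈{1,2} keeps every argument non-negative
  k=1: (−1)^0·75.8947/(24)·0.6690^5·0.7433^1 = +0.314875
  k=2: (−1)^1·75.8947/(12)·0.6690^3·0.7433^3 = -0.777529
d^3_{1,2}(1.6760) = +0.314875 -0.777529 = -0.462654
Phases: e^{-i·(1)·0.6586}=+0.790850-0.612010i, e^{-i·(2)·0.2690}=+0.858735-0.512420i ⇒ D=-0.169111+0.430639i

Wigner D-matrix element, Re=-0.1691 Im=0.4306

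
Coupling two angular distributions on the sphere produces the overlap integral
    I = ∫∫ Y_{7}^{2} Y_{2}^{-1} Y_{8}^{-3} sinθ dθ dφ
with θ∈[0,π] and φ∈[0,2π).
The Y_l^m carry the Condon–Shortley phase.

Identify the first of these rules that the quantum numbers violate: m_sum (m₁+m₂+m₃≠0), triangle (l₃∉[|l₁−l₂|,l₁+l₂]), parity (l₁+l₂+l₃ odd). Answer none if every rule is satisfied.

m₁+m₂+m₃ = 2 − 1 − 3 = -2  ✗
triangle: |7−2|=5 ≤ l₃=8 ≤ 7+2=9
parity: l₁+l₂+l₃ = 17 is odd

m_sum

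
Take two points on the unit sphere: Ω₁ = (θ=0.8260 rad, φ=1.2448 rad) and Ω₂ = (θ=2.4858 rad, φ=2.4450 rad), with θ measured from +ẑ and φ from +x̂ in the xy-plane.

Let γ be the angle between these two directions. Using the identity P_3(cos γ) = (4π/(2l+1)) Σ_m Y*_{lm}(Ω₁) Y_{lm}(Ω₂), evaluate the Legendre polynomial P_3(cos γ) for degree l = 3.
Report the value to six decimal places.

0.430595

Summing Y*_{l m}(θ₁,φ₁)·Y_{l m}(θ₂,φ₂) over m ∈ [−3, 3]; prefactor 4π/(2·3+1) = 1.795196:
  [-3]  conj(Y_{3,-3})(Ω₁) = -0.13753 - 0.09264j ; Y_{3,-3}(Ω₂) = 0.04692 - 0.08215j ; Δ = -0.01406 + 0.00695j
  [-2]  conj(Y_{3,-2})(Ω₁) = -0.29765 + 0.22721j ; Y_{3,-2}(Ω₂) = -0.05321 - 0.29645j ; Δ = 0.08320 + 0.07615j
  [-1]  conj(Y_{3,-1})(Ω₁) = 0.09871 + 0.29200j ; Y_{3,-1}(Ω₂) = -0.32360 - 0.27069j ; Δ = 0.04710 - 0.12121j
  [+0]  conj(Y_{3,0})(Ω₁) = -0.17777 + 0.00000j ; Y_{3,0}(Ω₂) = -0.04164 + 0.00000j ; Δ = 0.00740 + 0.00000j
  [+1]  conj(Y_{3,1})(Ω₁) = -0.09871 + 0.29200j ; Y_{3,1}(Ω₂) = 0.32360 - 0.27069j ; Δ = 0.04710 + 0.12121j
  [+2]  conj(Y_{3,2})(Ω₁) = -0.29765 - 0.22721j ; Y_{3,2}(Ω₂) = -0.05321 + 0.29645j ; Δ = 0.08320 - 0.07615j
  [+3]  conj(Y_{3,3})(Ω₁) = 0.13753 - 0.09264j ; Y_{3,3}(Ω₂) = -0.04692 - 0.08215j ; Δ = -0.01406 - 0.00695j
Accumulated sum 0.23986 + 0.00000j; after 4π/(2l+1) scaling, 0.43059 + 0.00000j ⇒ P_3 = 0.430595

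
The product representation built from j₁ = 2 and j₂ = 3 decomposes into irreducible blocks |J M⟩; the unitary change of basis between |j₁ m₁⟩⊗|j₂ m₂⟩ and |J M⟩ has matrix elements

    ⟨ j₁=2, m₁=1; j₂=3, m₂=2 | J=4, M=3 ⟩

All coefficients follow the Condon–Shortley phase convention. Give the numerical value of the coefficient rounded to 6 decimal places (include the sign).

triangle: 1!×3!×5!/10! = 720/3628800
(j±m)!: 3!×1!×5!×1!×7!×1! = 3628800
prefactor² = (2J+1)×Δ×N² = 6480
  k=0: +1/(0!×1!×1!×5!×2!×0!) = 1/240
  k=1: −1/(1!×0!×0!×4!×3!×1!) = -1/144
Σ = -1/360  ⇒  CG² = 6480×(-1/360)² = 1/20
CG = −√(1/20) = -0.223607

-0.223607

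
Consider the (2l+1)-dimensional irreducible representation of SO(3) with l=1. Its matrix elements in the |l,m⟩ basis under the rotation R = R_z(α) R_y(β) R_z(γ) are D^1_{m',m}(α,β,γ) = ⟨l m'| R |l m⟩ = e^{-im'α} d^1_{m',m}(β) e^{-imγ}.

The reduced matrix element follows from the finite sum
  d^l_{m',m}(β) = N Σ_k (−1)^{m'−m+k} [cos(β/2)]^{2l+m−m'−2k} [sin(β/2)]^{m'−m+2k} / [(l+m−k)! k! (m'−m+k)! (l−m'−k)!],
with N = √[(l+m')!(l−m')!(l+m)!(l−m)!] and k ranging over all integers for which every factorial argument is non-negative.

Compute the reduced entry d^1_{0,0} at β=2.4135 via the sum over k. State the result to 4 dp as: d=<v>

d^1_{0,0}(β=2.4135) via the finite sum:
With c≡cos(β/2)=0.356058 and s≡sin(β/2)=0.934464, N=[1·1·1·1]^{1/2}=1.000000
k: max(0,(0)−(0))=0 … min(1+(0),1−(0))=1
  k=0: (−1)^0·1.0000/(1)·0.3561^2·0.9345^0 = +0.126778
  k=1: (−1)^1·1.0000/(1)·0.3561^0·0.9345^2 = -0.873222
d^1_{0,0}(2.4135) = +0.126778 -0.873222 = -0.746445

d=-0.7464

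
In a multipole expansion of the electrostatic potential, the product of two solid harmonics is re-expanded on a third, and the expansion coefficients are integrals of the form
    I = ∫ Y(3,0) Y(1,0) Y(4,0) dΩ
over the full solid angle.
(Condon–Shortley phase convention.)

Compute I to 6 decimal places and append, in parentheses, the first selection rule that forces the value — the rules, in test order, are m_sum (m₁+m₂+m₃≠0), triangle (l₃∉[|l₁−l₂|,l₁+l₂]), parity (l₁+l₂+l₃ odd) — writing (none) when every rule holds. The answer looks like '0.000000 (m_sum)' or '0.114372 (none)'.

m-sum 0 ✓  L=8 even ✓  2≤4≤4 ✓
Π(2lᵢ+1) = 7×3×9 = 189
triangle coeff Δ(3,1,4) = 1/252
Σ_t [0,0]: t=0:+1/36 = 1/36
(3j)²=4/63 [(3 1 4; 0 0 0)], sign=+1
(m-triple is (0,0,0) — same symbol as above.)
⇒ 4πI² = 16/21
I = (+1)√(16/21/(4π)) = 0.24623252
No selection rule forces the value: the integral is nonzero (none).

0.246233 (none)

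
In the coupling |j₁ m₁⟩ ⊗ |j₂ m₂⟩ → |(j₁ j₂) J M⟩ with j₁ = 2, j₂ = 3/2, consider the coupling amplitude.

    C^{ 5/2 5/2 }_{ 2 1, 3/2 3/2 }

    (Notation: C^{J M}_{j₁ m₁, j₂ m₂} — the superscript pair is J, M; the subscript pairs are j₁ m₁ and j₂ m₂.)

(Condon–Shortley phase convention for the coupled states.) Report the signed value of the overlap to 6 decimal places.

j₁+j₂−J=1  J+j₁−j₂=3  J−j₁+j₂=2  j₁+j₂+J+1=7
(j₁±m₁, j₂±m₂, J±M) = (3,1,3,0,5,0)
P² = 432/7
sum k=1..1:
  [1] −1/12 = -1/12
S = -1/12
C² = P²·S² = 3/7 ; C = -0.654654

−√(3/7) ≈ -0.654654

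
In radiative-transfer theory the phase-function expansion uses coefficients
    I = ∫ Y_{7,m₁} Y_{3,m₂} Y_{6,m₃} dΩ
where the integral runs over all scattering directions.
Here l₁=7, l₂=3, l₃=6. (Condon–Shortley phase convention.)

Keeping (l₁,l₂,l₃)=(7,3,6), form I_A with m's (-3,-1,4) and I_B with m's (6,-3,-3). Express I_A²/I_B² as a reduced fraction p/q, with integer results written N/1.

Shared (l₁,l₂,l₃)=(7,3,6): N and (l;000)² cancel in I_A²/I_B².
A: Δ = 4!·10!·2!/17! = 1/2042040; Racah Σ t=0..2: t=0:+1/174182400 t=1:−1/2177280 t=2:+1/645120 = 191/174182400; ⇒ 3j(7 3 6; -3 -1 4)² = 36481/2042040, sgn +1
B: Δ = 4!·10!·2!/17! = 1/2042040; Racah Σ t=0..0: t=0:+1/17418240 = 1/17418240; ⇒ 3j(7 3 6; 6 -3 -3)² = 15/952, sgn -1
I_A²/I_B² = (36481/2042040)/(15/952) = 36481/32175

36481/32175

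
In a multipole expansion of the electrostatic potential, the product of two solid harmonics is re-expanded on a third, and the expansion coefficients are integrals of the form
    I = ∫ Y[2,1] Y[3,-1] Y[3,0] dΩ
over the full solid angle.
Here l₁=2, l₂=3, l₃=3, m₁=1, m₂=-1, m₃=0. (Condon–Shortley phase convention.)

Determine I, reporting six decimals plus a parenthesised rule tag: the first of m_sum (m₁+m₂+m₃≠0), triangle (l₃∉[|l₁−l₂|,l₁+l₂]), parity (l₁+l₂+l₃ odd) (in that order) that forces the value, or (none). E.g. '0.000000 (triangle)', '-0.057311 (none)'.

-0.059471 (none)

Checks pass: Σm=0; 8 even; l₃=3∈[1,5].
(2·2+1)(2·3+1)(2·3+1) = 245
Δ: 2! 2! 4! / 9! → 1/3780
sum: t=0:+1/24 t=1:−1/4 t=2:+1/24 = -1/6
3j²(2 3 3; 0 0 0) = Δ·Π!·Σ² = 4/105  (sign +1)
sum: t=0:+1/8 t=1:−1/12 = 1/24
3j²(2 3 3; 1 -1 0) = Δ·Π!·Σ² = 1/210  (sign -1)
combine: 4πI² = 245·4/105·1/210 = 2/45
take √, sign -1: I = -0.05947080
No selection rule forces the value: the integral is nonzero (none).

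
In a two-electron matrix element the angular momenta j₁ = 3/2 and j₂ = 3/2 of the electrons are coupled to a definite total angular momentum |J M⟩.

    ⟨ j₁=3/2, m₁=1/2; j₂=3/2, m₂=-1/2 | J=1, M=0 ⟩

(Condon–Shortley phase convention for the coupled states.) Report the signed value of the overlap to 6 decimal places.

√[3·2!1!1!/5! · 2!1!1!2!1!1!] = √(1/5)
  +(−1)^0/∏(0,2,1,1,0,0)! = 1/2  (running 1/2)
  +(−1)^1/∏(1,1,0,0,1,1)! = -1  (running -1/2)
⟨..|..⟩ = √(1/5)·(-1/2) = -0.223607

-0.223607  (= −√(1/20))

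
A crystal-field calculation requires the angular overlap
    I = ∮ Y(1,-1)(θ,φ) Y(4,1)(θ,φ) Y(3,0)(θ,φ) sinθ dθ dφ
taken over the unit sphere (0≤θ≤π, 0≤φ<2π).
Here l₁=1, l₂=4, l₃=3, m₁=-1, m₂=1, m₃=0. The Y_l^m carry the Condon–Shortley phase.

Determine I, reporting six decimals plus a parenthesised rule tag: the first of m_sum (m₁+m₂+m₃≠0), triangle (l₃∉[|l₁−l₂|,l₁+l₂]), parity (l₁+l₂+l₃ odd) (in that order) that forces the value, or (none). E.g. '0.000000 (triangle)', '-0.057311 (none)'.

m-sum 0 ✓  L=8 even ✓  3≤3≤5 ✓
Π(2lᵢ+1) = 3×9×7 = 189
triangle coeff Δ(1,4,3) = 1/252
Σ_t [1,1]: t=1:−1/36 = -1/36
(3j)²=4/63 [(1 4 3; 0 0 0)], sign=+1
Σ_t [2,2]: t=2:+1/72 = 1/72
(3j)²=5/126 [(1 4 3; -1 1 0)], sign=-1
⇒ 4πI² = 10/21
I = (-1)√(10/21/(4π)) = -0.19466390
No selection rule forces the value: the integral is nonzero (none).

-0.194664 (none)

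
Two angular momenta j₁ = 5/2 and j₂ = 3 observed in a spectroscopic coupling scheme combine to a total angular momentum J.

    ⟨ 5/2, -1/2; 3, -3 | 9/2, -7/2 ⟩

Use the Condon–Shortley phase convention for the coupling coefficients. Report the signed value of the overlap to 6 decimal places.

j₁+j₂−J=1  J+j₁−j₂=4  J−j₁+j₂=5  j₁+j₂+J+1=11
(j₁±m₁, j₂±m₂, J±M) = (2,3,0,6,1,8)
P² = 2764800/11
sum k=0..0:
  [0] +1/720 = 1/720
S = 1/720
C² = P²·S² = 16/33 ; C = +0.696311

+0.696311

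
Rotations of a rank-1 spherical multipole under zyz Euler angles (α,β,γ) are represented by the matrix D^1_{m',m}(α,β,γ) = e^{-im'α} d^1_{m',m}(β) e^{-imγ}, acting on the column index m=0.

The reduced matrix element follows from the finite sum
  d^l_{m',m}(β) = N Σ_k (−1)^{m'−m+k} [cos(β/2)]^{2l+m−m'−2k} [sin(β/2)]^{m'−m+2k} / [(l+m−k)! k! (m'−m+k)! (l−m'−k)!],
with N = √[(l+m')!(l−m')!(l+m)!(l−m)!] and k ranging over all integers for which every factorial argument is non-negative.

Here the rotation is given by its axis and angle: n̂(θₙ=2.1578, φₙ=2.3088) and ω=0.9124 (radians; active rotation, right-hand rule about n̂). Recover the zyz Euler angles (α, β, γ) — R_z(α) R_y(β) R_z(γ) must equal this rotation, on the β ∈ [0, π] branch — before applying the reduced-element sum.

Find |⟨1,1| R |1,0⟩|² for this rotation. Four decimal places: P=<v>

Axis–angle → zyz. n̂ = (sinθₙcosφₙ, sinθₙsinφₙ, cosθₙ) = (-0.560186, +0.615971, -0.553869), ω = 0.9124.
R = I cosω + sinω [n̂]ₓ + (1−cosω) n̂n̂ᵀ gives
  R = [+0.733654, +0.304161, +0.607649; -0.572031, +0.759122, +0.310669; -0.366786, -0.575517, +0.730922]
β = atan2(√(R₁₃²+R₂₃²), R₃₃) = 0.751124; α = atan2(R₂₃, R₁₃) mod 2π = 0.472618; γ = atan2(R₃₂, −R₃₁) mod 2π = 5.279796
First d^1_{1,0}(β=0.7511), then the phase factors e^{-i(1)α} and e^{-i(0)γ}:
Half-angle: c=0.930302, s=0.366795. N=√(2·1·1·1)=1.414214
k∈{0} keeps every argument non-negative
  k=0: (−1)^1·1.4142/(1)·0.9303^1·0.3668^1 = -0.482572
d^1_{1,0}(0.7511) = -0.482572
|D^1_{1,0}|² = |d^1_{1,0}(β)|² = (-0.482572)² = 0.232876 (the z-rotation phases have unit modulus)

P=0.2329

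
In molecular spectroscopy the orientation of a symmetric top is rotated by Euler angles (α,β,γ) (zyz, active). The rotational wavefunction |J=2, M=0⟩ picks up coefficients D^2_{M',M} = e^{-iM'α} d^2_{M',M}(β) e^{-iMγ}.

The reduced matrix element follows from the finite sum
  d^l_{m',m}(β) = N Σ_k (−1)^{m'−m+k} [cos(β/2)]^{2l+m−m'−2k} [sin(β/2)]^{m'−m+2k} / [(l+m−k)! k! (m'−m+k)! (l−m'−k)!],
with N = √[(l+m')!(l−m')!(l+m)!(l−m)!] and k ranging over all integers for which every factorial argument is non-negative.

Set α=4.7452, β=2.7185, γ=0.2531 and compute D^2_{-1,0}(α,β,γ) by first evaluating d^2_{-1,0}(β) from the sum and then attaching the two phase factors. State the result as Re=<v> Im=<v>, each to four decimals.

Re=-0.0150 Im=0.4583

Split into d^2_{-1,0}(β=2.7185) × two z-phases.
c=cos(2.718500/2)=0.209972, s=sin(2.718500/2)=0.977707; N=√[1·6·2·2]=4.898979
k∈{1,2} keeps every argument non-negative
  k=1: (−1)^0·4.8990/(2)·0.2100^3·0.9777^1 = +0.022170
  k=2: (−1)^1·4.8990/(2)·0.2100^1·0.9777^3 = -0.480688
d^2_{-1,0}(2.7185) = +0.022170 -0.480688 = -0.458518
Phases: e^{-i·(-1)·4.7452}=+0.032805-0.999462i, e^{-i·(0)·0.2531}=+1.000000+0.000000i ⇒ D=-0.015042+0.458272i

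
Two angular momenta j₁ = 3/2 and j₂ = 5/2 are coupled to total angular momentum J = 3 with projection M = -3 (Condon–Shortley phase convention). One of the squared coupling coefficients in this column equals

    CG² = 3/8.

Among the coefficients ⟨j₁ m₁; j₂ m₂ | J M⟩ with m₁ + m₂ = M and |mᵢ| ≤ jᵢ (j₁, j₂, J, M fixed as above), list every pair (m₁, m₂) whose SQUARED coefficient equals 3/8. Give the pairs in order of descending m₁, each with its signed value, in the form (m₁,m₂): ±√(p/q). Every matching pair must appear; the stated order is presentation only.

Admissible pairs with m₁+m₂ = M = -3: (-3/2,-3/2), (-1/2,-5/2)
  (m₁,m₂)=(-1/2,-5/2): CG² = 5/8, CG = +√(5/8)
  (m₁,m₂)=(-3/2,-3/2): CG² = 3/8, CG = −√(3/8)   ← matches the target
Pairs with CG² = 3/8: (-3/2,-3/2): −√(3/8)

(-3/2,-3/2): −√(3/8)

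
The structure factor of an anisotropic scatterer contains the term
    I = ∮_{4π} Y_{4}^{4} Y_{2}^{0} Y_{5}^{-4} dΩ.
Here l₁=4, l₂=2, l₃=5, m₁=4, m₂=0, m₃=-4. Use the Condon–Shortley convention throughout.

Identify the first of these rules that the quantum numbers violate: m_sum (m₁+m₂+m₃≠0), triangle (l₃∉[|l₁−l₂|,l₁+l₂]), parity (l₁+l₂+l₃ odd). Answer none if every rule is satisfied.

azimuthal sum: 4 + 0 − 4 = 0  ✓
2 ≤ 5 ≤ 6 (triangle on l)  ✓
L = 4 + 2 + 5 = 11 (odd)  ✗

parity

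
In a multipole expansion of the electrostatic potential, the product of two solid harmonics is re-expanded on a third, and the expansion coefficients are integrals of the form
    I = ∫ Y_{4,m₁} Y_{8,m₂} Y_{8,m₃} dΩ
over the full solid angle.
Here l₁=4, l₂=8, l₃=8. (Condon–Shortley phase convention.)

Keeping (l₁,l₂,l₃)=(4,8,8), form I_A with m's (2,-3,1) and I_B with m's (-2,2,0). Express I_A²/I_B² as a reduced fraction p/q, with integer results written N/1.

11/27

Shared (l₁,l₂,l₃)=(4,8,8): N and (l;000)² cancel in I_A²/I_B².
A: Δ = 4!·4!·12!/21! = 1/185175900; Racah Σ t=0..2: t=0:+1/58060800 t=1:−1/34836480 t=2:+1/209018880 = -1/149299200; ⇒ 3j(4 8 8; 2 -3 1)² = 77/25194, sgn +1
B: Δ = 4!·4!·12!/21! = 1/185175900; Racah Σ t=2..4: t=2:+1/92897280 t=3:−1/21772800 t=4:+1/49766400 = -1/66355200; ⇒ 3j(4 8 8; -2 2 0)² = 63/8398, sgn -1
I_A²/I_B² = (77/25194)/(63/8398) = 11/27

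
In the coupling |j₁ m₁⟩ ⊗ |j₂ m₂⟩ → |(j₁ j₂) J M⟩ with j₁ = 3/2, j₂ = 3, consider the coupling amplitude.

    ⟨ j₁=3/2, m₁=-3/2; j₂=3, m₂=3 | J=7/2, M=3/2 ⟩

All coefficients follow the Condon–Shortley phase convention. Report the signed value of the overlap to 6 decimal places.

-0.308607

j₁+j₂−J=1  J+j₁−j₂=2  J−j₁+j₂=5  j₁+j₂+J+1=9
(j₁±m₁, j₂±m₂, J±M) = (0,3,6,0,5,2)
P² = 38400/7
sum k=1..1:
  [1] −1/240 = -1/240
S = -1/240
C² = P²·S² = 2/21 ; C = -0.308607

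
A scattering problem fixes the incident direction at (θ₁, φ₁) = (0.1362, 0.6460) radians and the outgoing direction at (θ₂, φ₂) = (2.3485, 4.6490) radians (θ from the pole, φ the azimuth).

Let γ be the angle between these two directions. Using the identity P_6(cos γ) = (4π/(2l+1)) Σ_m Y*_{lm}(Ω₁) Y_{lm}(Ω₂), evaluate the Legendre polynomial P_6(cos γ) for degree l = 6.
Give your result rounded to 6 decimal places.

-0.303211

Addition theorem: P_6(cos γ) = (4π/13) Σ_m Y*_{lm}(Ω₁) Y_{lm}(Ω₂), m = −6…6:
  m=-6: Y*=-0.000002-0.000002i  Y=-0.058699-0.023468i  product +0.000000+0.000000i
  m=-5: Y*=-0.000076-0.000007i  Y=+0.067209-0.204903i  product -0.000007+0.000015i
  m=-4: Y*=-0.001008+0.000629i  Y=+0.393061+0.101855i  product -0.000460+0.000144i
  m=-3: Y*=-0.004522+0.011756i  Y=-0.075485+0.392143i  product -0.004269-0.002661i
  m=-2: Y*=+0.024995+0.087319i  Y=-0.022396-0.002855i  product -0.000311-0.002027i
  m=-1: Y*=+0.325146+0.245132i  Y=-0.023108+0.364055i  product -0.096755+0.112707i
  m=+0: Y*=+0.828293-0.000000i  Y=-0.132890+0.000000i  product -0.110072+0.000000i
  m=+1: Y*=-0.325146+0.245132i  Y=+0.023108+0.364055i  product -0.096755-0.112707i
  m=+2: Y*=+0.024995-0.087319i  Y=-0.022396+0.002855i  product -0.000311+0.002027i
  m=+3: Y*=+0.004522+0.011756i  Y=+0.075485+0.392143i  product -0.004269+0.002661i
  m=+4: Y*=-0.001008-0.000629i  Y=+0.393061-0.101855i  product -0.000460-0.000144i
  m=+5: Y*=+0.000076-0.000007i  Y=-0.067209-0.204903i  product -0.000007-0.000015i
  m=+6: Y*=-0.000002+0.000002i  Y=-0.058699+0.023468i  product +0.000000-0.000000i
Total Σ_m = -0.313674-0.000000i. Multiply by 0.966644: -0.303211-0.000000i. P_6(cos γ) = -0.303211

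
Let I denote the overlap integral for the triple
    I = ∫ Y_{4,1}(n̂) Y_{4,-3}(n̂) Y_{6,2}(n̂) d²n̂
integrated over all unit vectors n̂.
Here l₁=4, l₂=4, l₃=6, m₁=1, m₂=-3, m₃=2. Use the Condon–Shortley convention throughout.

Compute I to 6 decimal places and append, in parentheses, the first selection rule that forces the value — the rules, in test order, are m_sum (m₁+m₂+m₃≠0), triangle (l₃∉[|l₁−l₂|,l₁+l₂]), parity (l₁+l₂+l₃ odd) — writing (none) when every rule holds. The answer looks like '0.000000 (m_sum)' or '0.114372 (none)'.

Rules hold: Σm=0, L=14 even, 0≤6≤8.
N = 9·9·13 = 1053
Δ = 2!·6!·6!/15! = 1/1261260
Racah Σ t=0..2: t=0:+1/4608 t=1:−1/1296 t=2:+1/4608 = -7/20736
⇒ 3j(4 4 6; 0 0 0)² = 20/1287, sgn -1
Racah Σ t=0..1: t=0:+1/8640 t=1:−1/34560 = 1/11520
⇒ 3j(4 4 6; 1 -3 2)² = 3/143, sgn +1
4πI² = N·(3j₀)²·(3jₘ)² = 540/1573
I = -1·√(0.343293/4π) = -0.16528277
No selection rule forces the value: the integral is nonzero (none).

-0.165283 (none)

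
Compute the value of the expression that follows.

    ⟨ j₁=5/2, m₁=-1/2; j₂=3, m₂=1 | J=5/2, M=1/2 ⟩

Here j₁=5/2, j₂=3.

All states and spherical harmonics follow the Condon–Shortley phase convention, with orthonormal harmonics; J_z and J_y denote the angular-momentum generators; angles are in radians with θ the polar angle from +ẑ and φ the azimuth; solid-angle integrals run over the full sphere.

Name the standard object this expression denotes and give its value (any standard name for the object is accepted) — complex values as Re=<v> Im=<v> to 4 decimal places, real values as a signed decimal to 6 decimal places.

This is a Clebsch–Gordan (vector-coupling) coefficient.
√[6·3!2!3!/9! · 2!3!4!2!3!2!] = √(288/35)
  +(−1)^1/∏(1,2,2,3,0,0)! = -1/24  (running -1/24)
  +(−1)^2/∏(2,1,1,2,1,1)! = 1/4  (running 5/24)
  +(−1)^3/∏(3,0,0,1,2,2)! = -1/24  (running 1/6)
⟨..|..⟩ = √(288/35)·(1/6) = +0.478091

Clebsch–Gordan coefficient, +√(8/35) ≈ +0.478091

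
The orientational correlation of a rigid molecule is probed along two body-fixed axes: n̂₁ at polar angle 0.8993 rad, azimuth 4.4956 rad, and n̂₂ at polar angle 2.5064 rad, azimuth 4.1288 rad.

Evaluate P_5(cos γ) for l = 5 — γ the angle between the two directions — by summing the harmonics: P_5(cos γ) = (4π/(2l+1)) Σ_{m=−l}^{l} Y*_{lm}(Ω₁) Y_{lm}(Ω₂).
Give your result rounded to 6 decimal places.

-0.123347

Term-by-term m-sum for l=5 (normalisation 4π/11 = 1.142397):
  [-5]  conj(Y_{5,-5})(Ω₁) = (-0.120645, -0.063863) ; Y_{5,-5}(Ω₂) = (-0.007570, -0.033280) ; Δ = (-0.001212, 0.004498)
  [-4]  conj(Y_{5,-4})(Ω₁) = (0.221948, -0.261568) ; Y_{5,-4}(Ω₂) = (0.101251, -0.105772) ; Δ = (-0.005194, -0.049960)
  [-3]  conj(Y_{5,-3})(Ω₁) = (0.249639, 0.328134) ; Y_{5,-3}(Ω₂) = (0.343495, 0.062495) ; Δ = (0.065243, 0.128314)
  [-2]  conj(Y_{5,-2})(Ω₁) = (-0.094564, 0.043779) ; Y_{5,-2}(Ω₂) = (0.178036, 0.416882) ; Δ = (-0.035086, -0.031628)
  [-1]  conj(Y_{5,-1})(Ω₁) = (0.068640, 0.311647) ; Y_{5,-1}(Ω₂) = (-0.078054, 0.118208) ; Δ = (-0.042197, -0.016211)
  [+0]  conj(Y_{5,0})(Ω₁) = (-0.193274, -0.000000) ; Y_{5,0}(Ω₂) = (0.367763, 0.000000) ; Δ = (-0.071079, -0.000000)
  [+1]  conj(Y_{5,1})(Ω₁) = (-0.068640, 0.311647) ; Y_{5,1}(Ω₂) = (0.078054, 0.118208) ; Δ = (-0.042197, 0.016211)
  [+2]  conj(Y_{5,2})(Ω₁) = (-0.094564, -0.043779) ; Y_{5,2}(Ω₂) = (0.178036, -0.416882) ; Δ = (-0.035086, 0.031628)
  [+3]  conj(Y_{5,3})(Ω₁) = (-0.249639, 0.328134) ; Y_{5,3}(Ω₂) = (-0.343495, 0.062495) ; Δ = (0.065243, -0.128314)
  [+4]  conj(Y_{5,4})(Ω₁) = (0.221948, 0.261568) ; Y_{5,4}(Ω₂) = (0.101251, 0.105772) ; Δ = (-0.005194, 0.049960)
  [+5]  conj(Y_{5,5})(Ω₁) = (0.120645, -0.063863) ; Y_{5,5}(Ω₂) = (0.007570, -0.033280) ; Δ = (-0.001212, -0.004498)
Total Σ_m = (-0.107972, 0.000000). Multiply by 1.142397: (-0.123347, 0.000000). P_5(cos γ) = -0.123347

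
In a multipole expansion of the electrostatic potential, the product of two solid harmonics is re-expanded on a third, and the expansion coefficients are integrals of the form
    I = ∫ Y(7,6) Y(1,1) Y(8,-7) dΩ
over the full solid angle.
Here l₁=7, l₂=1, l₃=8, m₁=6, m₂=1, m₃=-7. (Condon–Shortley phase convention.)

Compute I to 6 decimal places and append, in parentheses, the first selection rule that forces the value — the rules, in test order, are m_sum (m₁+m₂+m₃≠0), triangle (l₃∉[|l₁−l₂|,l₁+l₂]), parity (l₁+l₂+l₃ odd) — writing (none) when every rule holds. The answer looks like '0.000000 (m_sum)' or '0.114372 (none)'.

m-sum 0 ✓  L=16 even ✓  6≤8≤8 ✓
Π(2lᵢ+1) = 15×3×17 = 765
triangle coeff Δ(7,1,8) = 1/2040
Σ_t [0,0]: t=0:+1/25401600 = 1/25401600
(3j)²=8/255 [(7 1 8; 0 0 0)], sign=+1
Σ_t [0,0]: t=0:+1/12454041600 = 1/12454041600
(3j)²=7/136 [(7 1 8; 6 1 -7)], sign=-1
⇒ 4πI² = 21/17
I = (-1)√(21/17/(4π)) = -0.31353083
No selection rule forces the value: the integral is nonzero (none).

-0.313531 (none)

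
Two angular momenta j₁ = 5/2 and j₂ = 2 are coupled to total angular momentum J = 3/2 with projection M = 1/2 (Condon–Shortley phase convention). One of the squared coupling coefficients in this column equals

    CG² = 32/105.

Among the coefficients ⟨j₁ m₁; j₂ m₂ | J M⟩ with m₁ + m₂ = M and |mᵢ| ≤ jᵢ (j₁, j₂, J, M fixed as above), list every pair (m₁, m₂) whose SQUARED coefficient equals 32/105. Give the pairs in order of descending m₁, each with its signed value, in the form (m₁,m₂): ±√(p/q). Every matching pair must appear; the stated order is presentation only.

(-3/2,2): −√(32/105)

Admissible pairs with m₁+m₂ = M = 1/2: (-3/2,2), (-1/2,1), (1/2,0), (3/2,-1), (5/2,-2)
  (m₁,m₂)=(5/2,-2): CG² = 8/21, CG = +√(8/21)
  (m₁,m₂)=(3/2,-1): CG² = 2/105, CG = −√(2/105)
  (m₁,m₂)=(1/2,0): CG² = 2/35, CG = −√(2/35)
  (m₁,m₂)=(-1/2,1): CG² = 5/21, CG = +√(5/21)
  (m₁,m₂)=(-3/2,2): CG² = 32/105, CG = −√(32/105)   ← matches the target
Pairs with CG² = 32/105: (-3/2,2): −√(32/105)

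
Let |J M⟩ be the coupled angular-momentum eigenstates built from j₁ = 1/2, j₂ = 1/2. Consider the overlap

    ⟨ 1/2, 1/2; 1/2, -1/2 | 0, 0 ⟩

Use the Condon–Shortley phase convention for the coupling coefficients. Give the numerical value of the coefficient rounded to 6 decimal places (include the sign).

+√(1/2) = +0.707107

j₁+j₂−J=1  J+j₁−j₂=0  J−j₁+j₂=0  j₁+j₂+J+1=2
(j₁±m₁, j₂±m₂, J±M) = (1,0,0,1,0,0)
P² = 1/2
sum k=0..0:
  [0] +1/1 = 1
S = 1
C² = P²·S² = 1/2 ; C = +0.707107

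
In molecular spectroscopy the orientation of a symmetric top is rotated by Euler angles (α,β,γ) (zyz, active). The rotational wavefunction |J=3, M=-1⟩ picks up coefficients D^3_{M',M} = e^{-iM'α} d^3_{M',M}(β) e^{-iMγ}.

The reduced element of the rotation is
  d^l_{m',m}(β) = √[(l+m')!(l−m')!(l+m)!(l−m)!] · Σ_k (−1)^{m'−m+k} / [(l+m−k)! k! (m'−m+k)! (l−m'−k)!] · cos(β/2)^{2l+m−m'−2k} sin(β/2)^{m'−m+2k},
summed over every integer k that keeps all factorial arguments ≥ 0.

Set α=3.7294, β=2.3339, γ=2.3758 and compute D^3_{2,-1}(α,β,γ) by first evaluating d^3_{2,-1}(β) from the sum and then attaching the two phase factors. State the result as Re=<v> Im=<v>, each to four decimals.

First d^3_{2,-1}(β=2.3339), then the phase factors e^{-i(2)α} and e^{-i(-1)γ}:
c=cos(2.333900/2)=0.392958, s=sin(2.333900/2)=0.919556; N=√[120·1·2·24]=75.894664
The bounds max(0,m−m')=0 and min(l+m,l−m')=1 give 2 terms
  k=0: (−1)^3·75.8947/(12)·0.3930^3·0.9196^3 = -0.298404
  k=1: (−1)^4·75.8947/(24)·0.3930^1·0.9196^5 = +0.817030
d^3_{2,-1}(2.3339) = -0.298404 +0.817030 = +0.518627
Phases: e^{-i·(2)·3.7294}=+0.384976-0.922927i, e^{-i·(-1)·2.3758}=-0.720833+0.693109i ⇒ D=+0.187839+0.483415i

Re=0.1878 Im=0.4834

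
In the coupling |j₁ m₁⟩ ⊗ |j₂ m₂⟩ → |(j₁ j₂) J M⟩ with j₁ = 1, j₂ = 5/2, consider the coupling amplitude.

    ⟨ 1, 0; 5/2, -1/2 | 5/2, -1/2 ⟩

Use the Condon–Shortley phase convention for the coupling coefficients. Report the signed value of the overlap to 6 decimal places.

triangle: 1!*1!*4!/7! = 24/5040
(j±m)!: 1!*1!*2!*3!*2!*3! = 144
prefactor² = (2J+1)*Δ*N² = 144/35
  k=0: +1/(0!*1!*1!*2!*0!*2!) = 1/4
  k=1: −1/(1!*0!*0!*1!*1!*3!) = -1/6
Σ = 1/12  ⇒  CG² = 144/35*(1/12)² = 1/35
CG = +√(1/35) = +0.169031

+0.169031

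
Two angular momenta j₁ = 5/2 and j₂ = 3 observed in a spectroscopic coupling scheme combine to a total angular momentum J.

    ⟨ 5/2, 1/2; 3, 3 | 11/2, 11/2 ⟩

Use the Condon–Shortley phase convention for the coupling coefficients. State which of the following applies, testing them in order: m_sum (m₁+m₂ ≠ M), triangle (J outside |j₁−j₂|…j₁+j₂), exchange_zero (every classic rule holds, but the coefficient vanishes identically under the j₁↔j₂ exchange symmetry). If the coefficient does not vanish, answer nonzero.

m-sum: m₁+m₂ = 1/2+3 = 7/2, M = 11/2  ✗ ⇒ coefficient is 0

m_sum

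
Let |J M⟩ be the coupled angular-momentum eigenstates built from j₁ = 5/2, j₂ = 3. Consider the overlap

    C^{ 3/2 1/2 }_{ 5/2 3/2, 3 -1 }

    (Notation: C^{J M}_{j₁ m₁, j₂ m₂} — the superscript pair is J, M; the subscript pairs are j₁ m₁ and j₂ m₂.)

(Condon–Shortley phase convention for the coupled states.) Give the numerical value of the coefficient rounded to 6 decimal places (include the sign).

-0.483046

j₁+j₂−J=4  J+j₁−j₂=1  J−j₁+j₂=2  j₁+j₂+J+1=8
(j₁±m₁, j₂±m₂, J±M) = (4,1,2,4,2,1)
P² = 384/35
sum k=0..1:
  [0] +1/48 = 1/48
  [1] −1/6 = -1/6
S = -7/48
C² = P²·S² = 7/30 ; C = -0.483046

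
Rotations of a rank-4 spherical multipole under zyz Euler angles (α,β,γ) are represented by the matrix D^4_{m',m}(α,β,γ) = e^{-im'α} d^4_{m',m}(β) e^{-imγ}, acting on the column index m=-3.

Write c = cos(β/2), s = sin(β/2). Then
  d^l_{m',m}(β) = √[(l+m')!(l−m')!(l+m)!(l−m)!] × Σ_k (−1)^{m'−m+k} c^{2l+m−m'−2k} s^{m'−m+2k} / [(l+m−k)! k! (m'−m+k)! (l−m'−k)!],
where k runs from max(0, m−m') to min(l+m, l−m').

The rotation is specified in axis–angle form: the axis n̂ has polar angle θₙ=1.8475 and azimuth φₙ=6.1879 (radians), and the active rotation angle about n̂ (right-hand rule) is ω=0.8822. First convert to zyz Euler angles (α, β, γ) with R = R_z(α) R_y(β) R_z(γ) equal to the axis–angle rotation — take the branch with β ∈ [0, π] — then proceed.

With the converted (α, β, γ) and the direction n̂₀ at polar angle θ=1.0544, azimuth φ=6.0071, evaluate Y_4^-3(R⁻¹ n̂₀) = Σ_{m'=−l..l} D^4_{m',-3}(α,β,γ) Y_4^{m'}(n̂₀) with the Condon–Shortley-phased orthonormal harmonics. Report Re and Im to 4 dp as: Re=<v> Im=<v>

Axis–angle → zyz. n̂ = (sinθₙcosφₙ, sinθₙsinφₙ, cosθₙ) = (+0.957598, -0.091522, -0.273186), ω = 0.8822.
R = I cosω + sinω [n̂]ₓ + (1−cosω) n̂n̂ᵀ gives
  R = [+0.969740, +0.178988, -0.166034; -0.242887, +0.638508, -0.730284; -0.024698, +0.748513, +0.662660]
β = atan2(√(R₁₃²+R₂₃²), R₃₃) = 0.846431; α = atan2(R₂₃, R₁₃) mod 2π = 4.488834; γ = atan2(R₃₂, −R₃₁) mod 2π = 1.537812
Need the full column D^4_{m',-3} for m'=−4..4 at α=4.4888, β=0.8464, γ=1.5378.
cos(β/2)=0.911773, sin(β/2)=0.410694
d^4_{-4,-3}: single k=1 term ⇒ +0.608515;  D = -0.509791-0.332269i
d^4_{-3,-3}: k∈[0..1] ⇒ +0.477633 -0.678354 = -0.200721;  D = -0.144153+0.139674i
d^4_{-2,-3}: k∈[0..1] ⇒ -0.804989 +0.489977 = -0.315013;  D = -0.163595-0.269202i
d^4_{-1,-3}: k∈[0..1] ⇒ +0.769181 -0.260100 = +0.509080;  D = -0.482834+0.161352i
d^4_{0,-3}: k∈[0..1] ⇒ -0.516481 +0.104790 = -0.411691;  D = +0.040672+0.409677i
d^4_{1,-3}: k∈[0..1] ⇒ +0.260100 -0.031663 = +0.228437;  D = +0.226666+0.028390i
d^4_{2,-3}: k∈[0..1] ⇒ -0.099412 +0.006723 = -0.092689;  D = +0.031622-0.087128i
d^4_{3,-3}: k∈[0..1] ⇒ +0.027924 -0.000809 = +0.027115;  D = -0.022803-0.014671i
d^4_{4,-3}: single k=0 term ⇒ -0.005082;  D = -0.003629+0.003558i
Y_4^{m'}(θ=1.0544,φ=6.0071) and Σ D·Y over m':
  (-0.5098-0.3323i)·(+0.1138+0.2260i)  (-0.1442+0.1397i)·(+0.2748+0.2994i)  (-0.1636-0.2692i)·(+0.1522+0.0937i)  (-0.4828+0.1614i)·(-0.2528-0.0716i)  (+0.0407+0.4097i)·(-0.2363+0.0000i)  (+0.2267+0.0284i)·(+0.2528-0.0716i)  (+0.0316-0.0871i)·(+0.1522-0.0937i)  (-0.0228-0.0147i)·(-0.2748+0.2994i)  (-0.0036+0.0036i)·(+0.1138-0.2260i)
Y_4^-3(R⁻¹ n̂) = +0.127023-0.343978i

Re=0.1270 Im=-0.3440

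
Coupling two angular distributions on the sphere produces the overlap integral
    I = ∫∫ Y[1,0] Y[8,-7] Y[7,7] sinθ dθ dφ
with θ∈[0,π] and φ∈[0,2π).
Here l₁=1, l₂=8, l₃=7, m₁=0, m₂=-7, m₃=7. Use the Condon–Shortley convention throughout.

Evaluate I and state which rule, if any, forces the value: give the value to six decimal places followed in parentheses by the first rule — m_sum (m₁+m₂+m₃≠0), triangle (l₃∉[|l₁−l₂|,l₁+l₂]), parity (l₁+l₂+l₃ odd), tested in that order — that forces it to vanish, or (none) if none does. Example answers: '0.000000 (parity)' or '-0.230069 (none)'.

-0.118504 (none)

Rules hold: Σm=0, L=16 even, 7≤7≤9.
N = 3·17·15 = 765
Δ = 2!·0!·14!/17! = 1/2040
Racah Σ t=1..1: t=1:−1/25401600 = -1/25401600
⇒ 3j(1 8 7; 0 0 0)² = 8/255, sgn +1
Racah Σ t=1..1: t=1:−1/87178291200 = -1/87178291200
⇒ 3j(1 8 7; 0 -7 7)² = 1/136, sgn -1
4πI² = N·(3j₀)²·(3jₘ)² = 3/17
I = -1·√(0.176471/4π) = -0.11850352
No selection rule forces the value: the integral is nonzero (none).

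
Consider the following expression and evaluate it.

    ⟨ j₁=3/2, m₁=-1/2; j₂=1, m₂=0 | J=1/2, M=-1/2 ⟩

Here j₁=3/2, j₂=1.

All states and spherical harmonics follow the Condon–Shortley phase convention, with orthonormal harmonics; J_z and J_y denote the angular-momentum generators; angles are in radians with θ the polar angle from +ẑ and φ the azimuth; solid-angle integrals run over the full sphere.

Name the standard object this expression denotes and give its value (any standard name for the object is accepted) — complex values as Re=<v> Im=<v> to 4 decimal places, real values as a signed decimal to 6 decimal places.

This is a Clebsch–Gordan (vector-coupling) coefficient.
j₁+j₂−J=2  J+j₁−j₂=1  J−j₁+j₂=0  j₁+j₂+J+1=4
(j₁±m₁, j₂±m₂, J±M) = (1,2,1,1,0,1)
P² = 1/3
sum k=1..1:
  [1] −1/1 = -1
S = -1
C² = P²·S² = 1/3 ; C = -0.577350

Clebsch–Gordan coefficient, −√(1/3) ≈ -0.577350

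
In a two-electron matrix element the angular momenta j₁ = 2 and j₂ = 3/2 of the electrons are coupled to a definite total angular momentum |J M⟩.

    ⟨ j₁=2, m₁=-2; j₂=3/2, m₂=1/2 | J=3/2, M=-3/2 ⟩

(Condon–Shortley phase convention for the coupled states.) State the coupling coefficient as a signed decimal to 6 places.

triangle: 2!×2!×1!/6! = 4/720
(j±m)!: 0!×4!×2!×1!×0!×3! = 288
prefactor² = (2J+1)×Δ×N² = 32/5
  k=2: +1/(2!×0!×2!×0!×0!×1!) = 1/4
Σ = 1/4  ⇒  CG² = 32/5×(1/4)² = 2/5
CG = +√(2/5) = +0.632456

+√(2/5) ≈ +0.632456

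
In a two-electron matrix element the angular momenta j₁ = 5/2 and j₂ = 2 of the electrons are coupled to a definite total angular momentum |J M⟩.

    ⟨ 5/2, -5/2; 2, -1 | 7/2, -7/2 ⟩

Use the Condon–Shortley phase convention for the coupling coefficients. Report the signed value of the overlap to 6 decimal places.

triangle: 1!×4!×3!/9! = 144/362880
(j±m)!: 0!×5!×1!×3!×0!×7! = 3628800
prefactor² = (2J+1)×Δ×N² = 11520
  k=1: −1/(1!×0!×4!×0!×0!×3!) = -1/144
Σ = -1/144  ⇒  CG² = 11520×(-1/144)² = 5/9
CG = −√(5/9) = -0.745356

-0.745356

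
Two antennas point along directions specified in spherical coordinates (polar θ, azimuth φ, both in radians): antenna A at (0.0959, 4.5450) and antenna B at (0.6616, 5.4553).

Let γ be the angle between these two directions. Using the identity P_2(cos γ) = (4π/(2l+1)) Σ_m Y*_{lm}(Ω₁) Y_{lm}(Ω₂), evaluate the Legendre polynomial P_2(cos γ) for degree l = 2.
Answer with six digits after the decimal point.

Term-by-term m-sum for l=2 (normalisation 4π/5 = 2.513274):
  m=-2: (-0.003345+0.001164i) × (-0.012375+0.145278i) = -0.000128-0.000500i  (running Σ = -0.000128-0.000500i)
  m=-1: (-0.012268-0.072605i) × (+0.253321+0.275816i) = +0.016918-0.021776i  (running Σ = +0.016790-0.022276i)
  m=0: (+0.622108-0.000000i) × (+0.273637+0.000000i) = +0.170232+0.000000i  (running Σ = +0.187022-0.022276i)
  m=1: (+0.012268-0.072605i) × (-0.253321+0.275816i) = +0.016918+0.021776i  (running Σ = +0.203940-0.000500i)
  m=2: (-0.003345-0.001164i) × (-0.012375-0.145278i) = -0.000128+0.000500i  (running Σ = +0.203812+0.000000i)
Σ over m = +0.203812+0.000000i; ×(4π/5) → +0.512236+0.000000i. Real part: 0.512236

0.512236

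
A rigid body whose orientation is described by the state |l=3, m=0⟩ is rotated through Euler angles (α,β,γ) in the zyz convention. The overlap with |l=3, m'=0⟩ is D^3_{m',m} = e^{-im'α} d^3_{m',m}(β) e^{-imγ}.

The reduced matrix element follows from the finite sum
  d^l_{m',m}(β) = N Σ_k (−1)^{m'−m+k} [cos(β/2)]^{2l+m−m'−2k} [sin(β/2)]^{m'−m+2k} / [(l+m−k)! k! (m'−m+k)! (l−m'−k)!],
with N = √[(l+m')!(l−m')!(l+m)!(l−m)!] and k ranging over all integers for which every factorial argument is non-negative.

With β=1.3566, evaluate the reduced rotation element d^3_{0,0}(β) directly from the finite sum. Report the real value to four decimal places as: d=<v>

d^3_{0,0}(β=1.3566) via the finite sum:
Half-angle: c=0.778641, s=0.627470. N=√(6·6·6·6)=36.000000
k∈{0,1,2,3} keeps every argument non-negative
  k=0: (−1)^0·36.0000/(36)·0.7786^6·0.6275^0 = +0.222855
  k=1: (−1)^1·36.0000/(4)·0.7786^4·0.6275^2 = -1.302497
  k=2: (−1)^2·36.0000/(4)·0.7786^2·0.6275^4 = +0.845842
  k=3: (−1)^3·36.0000/(36)·0.7786^0·0.6275^6 = -0.061032
d^3_{0,0}(1.3566) = +0.222855 -1.302497 +0.845842 -0.061032 = -0.294833

d=-0.2948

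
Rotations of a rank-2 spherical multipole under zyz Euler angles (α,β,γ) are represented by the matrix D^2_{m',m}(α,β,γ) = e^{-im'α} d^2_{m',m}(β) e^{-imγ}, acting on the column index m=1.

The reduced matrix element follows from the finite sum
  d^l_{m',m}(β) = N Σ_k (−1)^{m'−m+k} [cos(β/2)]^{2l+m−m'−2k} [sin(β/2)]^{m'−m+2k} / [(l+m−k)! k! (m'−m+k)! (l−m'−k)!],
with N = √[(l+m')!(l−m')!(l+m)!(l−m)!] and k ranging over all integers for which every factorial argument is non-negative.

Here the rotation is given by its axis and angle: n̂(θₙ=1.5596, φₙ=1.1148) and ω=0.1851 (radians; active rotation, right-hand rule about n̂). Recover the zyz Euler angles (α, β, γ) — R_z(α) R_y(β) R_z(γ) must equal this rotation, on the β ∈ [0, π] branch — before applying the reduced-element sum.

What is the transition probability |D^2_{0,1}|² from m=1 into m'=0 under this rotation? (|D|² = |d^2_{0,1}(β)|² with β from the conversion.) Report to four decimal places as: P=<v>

P=0.0491

Axis–angle → zyz. n̂ = (sinθₙcosφₙ, sinθₙsinφₙ, cosθₙ) = (+0.440329, +0.897766, +0.011196), ω = 0.1851.
R = I cosω + sinω [n̂]ₓ + (1−cosω) n̂n̂ᵀ gives
  R = [+0.986230, +0.004692, +0.165313; +0.008813, +0.996686, -0.080869; -0.165145, +0.081212, +0.982920]
β = atan2(√(R₁₃²+R₂₃²), R₃₃) = 0.185088; α = atan2(R₂₃, R₁₃) mod 2π = 5.828228; γ = atan2(R₃₂, −R₃₁) mod 2π = 0.457035
D^2_{0,1}(5.8282,0.1851,0.4570) = e^{-i·0·5.8282}·d^2_{0,1}(0.1851)·e^{-i·1·0.4570}. Compute d first:
Half-angle: c=0.995721, s=0.092412. N=√(2·2·6·1)=4.898979
k∈{1,2} keeps every argument non-negative
  k=1: (−1)^0·4.8990/(2)·0.9957^3·0.0924^1 = +0.223469
  k=2: (−1)^1·4.8990/(2)·0.9957^1·0.0924^3 = -0.001925
d^2_{0,1}(0.1851) = +0.223469 -0.001925 = +0.221544
|D^2_{0,1}|² = |d^2_{0,1}(β)|² = (+0.221544)² = 0.049082 (the z-rotation phases have unit modulus)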